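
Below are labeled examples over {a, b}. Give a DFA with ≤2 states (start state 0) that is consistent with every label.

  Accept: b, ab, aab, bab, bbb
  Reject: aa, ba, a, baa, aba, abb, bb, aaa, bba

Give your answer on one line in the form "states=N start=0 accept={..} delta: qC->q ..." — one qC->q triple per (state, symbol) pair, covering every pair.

states=2 start=0 accept={1} delta: 0a->0 0b->1 1a->0 1b->0

State merging on the prefix tree: take the shortest (then alphabetical) example prefix whose next move is undefined and point that move at state 0, else 1, else 2, ...; a target is out if some Accept/Reject pair would then sit in one state with the same input left (inseparable). If every existing state is out, open a new one.
a: 0a undefined. 0a->0: ok.
b: 0b undefined. 0b->0: no, b/aa meet in 0. Open state 1: 0b->1.
ba: 1a undefined. 1a->0: ok.
bb: 1b undefined. 1b->0: ok.
All examples now run through 2 states with every (state, symbol) defined. Accept strings end in {1}, Reject strings end in {0}; accept={1}.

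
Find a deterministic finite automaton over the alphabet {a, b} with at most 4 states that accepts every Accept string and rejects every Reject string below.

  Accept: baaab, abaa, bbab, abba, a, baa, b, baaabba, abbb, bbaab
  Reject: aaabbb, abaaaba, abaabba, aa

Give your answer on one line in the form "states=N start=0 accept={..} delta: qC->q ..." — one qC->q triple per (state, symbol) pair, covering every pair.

states=4 start=0 accept={0,1,3} delta: 0a->1 0b->1 1a->2 1b->3 2a->0 2b->0 3a->2 3b->2

State merging on the prefix tree: take the shortest (then alphabetical) example prefix whose next move is undefined and point that move at state 0, else 1, else 2, ...; a target is out if some Accept/Reject pair would then sit in one state with the same input left (inseparable). If every existing state is out, open a new one.
a: 0a undefined. 0a->0: no, a/aa meet in 0. Open state 1: 0a->1.
b: 0b undefined. 0b->0: no, baa/aa meet in 1 with "a" left. 0b->1: ok.
aa: 1a undefined. 1a->0: no, abbb/aaabbb meet in 1 with "bbb" left. 1a->1: no, a/aa meet in 1. Open state 2: 1a->2.
ab: 1b undefined. 1b->0: no, abaa/aa meet in 2. 1b->1: no, abba/aa meet in 2. 1b->2: no, baaabba/abaabba meet in 2 with "aabba" left. Open state 3: 1b->3.
aaa: 2a undefined. 2a->0: ok.
aba: 3a undefined. 3a->0: no, abba/abaabba meet in 3 with "ba" left. 3a->1: no, abaa/abaaaba meet in 2. 3a->2: ok.
abb: 3b undefined. 3b->0: no, abaa/aaabbb meet in 0. 3b->1: no, abba/abaaaba meet in 2. 3b->2: ok.
abbb: 2b undefined. 2b->0: ok.
All examples now run through 4 states with every (state, symbol) defined. Accept strings end in {0,1,3}, Reject strings end in {2}; accept={0,1,3}.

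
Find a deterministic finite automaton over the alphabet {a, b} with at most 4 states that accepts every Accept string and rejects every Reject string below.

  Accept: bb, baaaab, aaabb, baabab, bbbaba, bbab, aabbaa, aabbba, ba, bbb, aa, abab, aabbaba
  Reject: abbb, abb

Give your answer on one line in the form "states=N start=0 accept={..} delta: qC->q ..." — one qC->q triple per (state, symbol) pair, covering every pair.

State merging on the prefix tree: take the shortest (then alphabetical) example prefix whose next move is undefined and point that move at state 0, else 1, else 2, ...; a target is out if some Accept/Reject pair would then sit in one state with the same input left (inseparable). If every existing state is out, open a new one.
a: 0a undefined. 0a->0: no, bb/abb meet in 0 with "bb" left. Open state 1: 0a->1.
b: 0b undefined. 0b->0: ok.
aa: 1a undefined. 1a->0: no, aaabb/abb meet in 1 with "bb" left. 1a->1: no, aaabb/abb meet in 1 with "bb" left. Open state 2: 1a->2.
ab: 1b undefined. 1b->0: no, bb/abbb meet in 0. 1b->1: no, bbab/abbb meet in 1. 1b->2: ok.
aaa: 2a undefined. 2a->0: ok.
aab: 2b undefined. 2b->0: no, bb/abbb meet in 0. 2b->1: no, baaaab/abbb meet in 2. 2b->2: no, baaaab/abbb meet in 2. Open state 3: 2b->3.
aabb: 3b undefined. 3b->0: no, bb/abbb meet in 0. 3b->1: no, ba/abbb meet in 1. 3b->2: no, baaaab/abbb meet in 2. 3b->3: ok.
aabba: 3a undefined. 3a->0: ok.
All examples now run through 4 states with every (state, symbol) defined. Accept strings end in {0,1,2}, Reject strings end in {3}; accept={0,1,2}.

states=4 start=0 accept={0,1,2} delta: 0a->1 0b->0 1a->2 1b->2 2a->0 2b->3 3a->0 3b->3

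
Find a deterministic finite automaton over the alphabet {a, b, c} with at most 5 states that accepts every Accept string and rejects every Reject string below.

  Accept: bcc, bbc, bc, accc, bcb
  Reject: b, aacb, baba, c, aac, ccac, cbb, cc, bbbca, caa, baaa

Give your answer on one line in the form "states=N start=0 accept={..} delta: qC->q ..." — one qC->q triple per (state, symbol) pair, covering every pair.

states=4 start=0 accept={3} delta: 0a->0 0b->1 0c->2 1a->0 1b->1 1c->3 2a->0 2b->0 2c->1 3a->0 3b->3 3c->3

State merging on the prefix tree: take the shortest (then alphabetical) example prefix whose next move is undefined and point that move at state 0, else 1, else 2, ...; a target is out if some Accept/Reject pair would then sit in one state with the same input left (inseparable). If every existing state is out, open a new one.
a: 0a undefined. 0a->0: ok.
b: 0b undefined. 0b->0: no, bcc/cc meet in 0 with "cc" left. Open state 1: 0b->1.
c: 0c undefined. 0c->0: no, accc/c meet in 0. 0c->1: no, bc/cc meet in 1 with "c" left. Open state 2: 0c->2.
ba: 1a undefined. 1a->0: ok.
bb: 1b undefined. 1b->0: no, bbc/c meet in 2. 1b->1: ok.
bc: 1c undefined. 1c->0: no, bcc/c meet in 2. 1c->1: no, bcc/b meet in 1. 1c->2: no, bcc/cc meet in 2 with "c" left. Open state 3: 1c->3.
ca: 2a undefined. 2a->0: ok.
cb: 2b undefined. 2b->0: ok.
cc: 2c undefined. 2c->0: no, accc/c meet in 2. 2c->1: ok.
bcb: 3b undefined. 3b->0: no, bcb/aacb meet in 0. 3b->1: no, bcb/b meet in 1. 3b->2: no, bcb/c meet in 2. 3b->3: ok.
bcc: 3c undefined. 3c->0: no, bcc/aacb meet in 0. 3c->1: no, bcc/b meet in 1. 3c->2: no, bcc/c meet in 2. 3c->3: ok.
bbbca: 3a undefined. 3a->0: ok.
All examples now run through 4 states with every (state, symbol) defined. Accept strings end in {3}, Reject strings end in {0,1,2}; accept={3}.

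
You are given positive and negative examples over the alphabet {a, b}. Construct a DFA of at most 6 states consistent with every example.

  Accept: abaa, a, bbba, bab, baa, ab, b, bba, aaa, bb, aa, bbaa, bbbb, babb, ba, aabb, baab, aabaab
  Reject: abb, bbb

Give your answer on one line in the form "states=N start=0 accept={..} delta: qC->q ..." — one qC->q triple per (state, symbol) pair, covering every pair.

states=4 start=0 accept={0,1,2} delta: 0a->1 0b->1 1a->0 1b->2 2a->0 2b->3 3a->0 3b->0

Grow the machine one transition at a time. Run the examples from 0; the earliest place one falls off (shortest prefix, ties alphabetical) gets sent to the lowest-numbered state that keeps every Accept/Reject pair distinguishable — a pair clashes when both reach the same state with identical unread suffix — and to a fresh state only if none does.
a: 0a undefined. 0a->0: no, bb/abb meet in 0 with "bb" left. Open state 1: 0a->1.
b: 0b undefined. 0b->0: no, b/bbb meet in 0. 0b->1: ok.
aa: 1a undefined. 1a->0: ok.
ab: 1b undefined. 1b->0: no, a/abb meet in 1. 1b->1: no, abaa/abb meet in 1. Open state 2: 1b->2.
aba: 2a undefined. 2a->0: ok.
abb: 2b undefined. 2b->0: no, bba/abb meet in 0. 2b->1: no, abaa/abb meet in 1. 2b->2: no, ab/abb meet in 2. Open state 3: 2b->3.
bbba: 3a undefined. 3a->0: ok.
bbbb: 3b undefined. 3b->0: ok.
All examples now run through 4 states with every (state, symbol) defined. Accept strings end in {0,1,2}, Reject strings end in {3}; accept={0,1,2}.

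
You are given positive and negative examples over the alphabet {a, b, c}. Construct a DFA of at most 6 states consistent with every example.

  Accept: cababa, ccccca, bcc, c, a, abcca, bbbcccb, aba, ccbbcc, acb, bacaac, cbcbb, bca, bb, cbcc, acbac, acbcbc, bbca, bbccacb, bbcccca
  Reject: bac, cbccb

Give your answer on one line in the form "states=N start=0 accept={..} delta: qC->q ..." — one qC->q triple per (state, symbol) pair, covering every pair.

states=5 start=0 accept={0,1,2,4} delta: 0a->0 0b->1 0c->1 1a->1 1b->2 1c->3 2a->0 2b->0 2c->4 3a->0 3b->0 3c->0 4a->0 4b->3 4c->4

Grow the machine one transition at a time. Run the examples from 0; the earliest place one falls off (shortest prefix, ties alphabetical) gets sent to the lowest-numbered state that keeps every Accept/Reject pair distinguishable — a pair clashes when both reach the same state with identical unread suffix — and to a fresh state only if none does.
a: 0a undefined. 0a->0: ok.
b: 0b undefined. 0b->0: no, c/bac meet in 0 with "c" left. Open state 1: 0b->1.
c: 0c undefined. 0c->0: no, acbac/bac meet in 1 with "ac" left. 0c->1: ok.
ba: 1a undefined. 1a->0: no, c/bac meet in 1. 1a->1: ok.
bb: 1b undefined. 1b->0: no, cbcc/bac meet in 1 with "c" left. 1b->1: no, acbac/bac meet in 1 with "c" left. Open state 2: 1b->2.
bc: 1c undefined. 1c->0: no, a/bac meet in 0. 1c->1: no, ccccca/bac meet in 1. 1c->2: no, acb/bac meet in 2. Open state 3: 1c->3.
bbb: 2b undefined. 2b->0: ok.
bbc: 2c undefined. 2c->0: no, acb/cbccb meet in 2. 2c->1: no, cbcc/bac meet in 3. 2c->2: no, a/cbccb meet in 0. 2c->3: no, bbbcccb/cbccb meet in 3 with "cb" left. Open state 4: 2c->4.
bca: 3a undefined. 3a->0: ok.
bcc: 3c undefined. 3c->0: ok.
ccb: 3b undefined. 3b->0: ok.
acba: 2a undefined. 2a->0: ok.
bbca: 4a undefined. 4a->0: ok.
bbcc: 4c undefined. 4c->0: no, cababa/cbccb meet in 1. 4c->1: no, acb/cbccb meet in 2. 4c->2: no, ccccca/cbccb meet in 0. 4c->3: no, ccccca/cbccb meet in 0. 4c->4: ok.
cbcb: 4b undefined. 4b->0: no, ccccca/cbccb meet in 0. 4b->1: no, cababa/cbccb meet in 1. 4b->2: no, acb/cbccb meet in 2. 4b->3: ok.
All examples now run through 5 states with every (state, symbol) defined. Accept strings end in {0,1,2,4}, Reject strings end in {3}; accept={0,1,2,4}.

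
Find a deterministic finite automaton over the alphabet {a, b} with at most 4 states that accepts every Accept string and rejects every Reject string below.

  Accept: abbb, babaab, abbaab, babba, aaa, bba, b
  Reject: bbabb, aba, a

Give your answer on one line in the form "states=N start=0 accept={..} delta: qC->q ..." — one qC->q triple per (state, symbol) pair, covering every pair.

State merging on the prefix tree: take the shortest (then alphabetical) example prefix whose next move is undefined and point that move at state 0, else 1, else 2, ...; a target is out if some Accept/Reject pair would then sit in one state with the same input left (inseparable). If every existing state is out, open a new one.
a: 0a undefined. 0a->0: no, aaa/a meet in 0. Open state 1: 0a->1.
b: 0b undefined. 0b->0: no, bba/a meet in 1. 0b->1: no, bba/aba meet in 1 with "ba" left. Open state 2: 0b->2.
aa: 1a undefined. 1a->0: no, aaa/a meet in 1. 1a->1: no, aaa/a meet in 1. 1a->2: ok.
ab: 1b undefined. 1b->0: ok.
ba: 2a undefined. 2a->0: ok.
bb: 2b undefined. 2b->0: no, babba/aba meet in 1. 2b->1: no, abbb/aba meet in 1. 2b->2: no, abbb/bbabb meet in 2. Open state 3: 2b->3.
bba: 3a undefined. 3a->0: no, abbb/bbabb meet in 3. 3a->1: no, babba/aba meet in 1. 3a->2: ok.
bbabb: 3b undefined. 3b->0: no, babaab/bbabb meet in 0. 3b->1: ok.
All examples now run through 4 states with every (state, symbol) defined. Accept strings end in {0,2,3}, Reject strings end in {1}; accept={0,2,3}.

states=4 start=0 accept={0,2,3} delta: 0a->1 0b->2 1a->2 1b->0 2a->0 2b->3 3a->2 3b->1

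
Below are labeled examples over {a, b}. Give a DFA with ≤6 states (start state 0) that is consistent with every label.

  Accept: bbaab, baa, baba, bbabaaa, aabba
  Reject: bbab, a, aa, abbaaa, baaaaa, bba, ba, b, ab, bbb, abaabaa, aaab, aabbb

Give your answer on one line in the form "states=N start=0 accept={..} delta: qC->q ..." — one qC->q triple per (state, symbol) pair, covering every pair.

State merging on the prefix tree: take the shortest (then alphabetical) example prefix whose next move is undefined and point that move at state 0, else 1, else 2, ...; a target is out if some Accept/Reject pair would then sit in one state with the same input left (inseparable). If every existing state is out, open a new one.
a: 0a undefined. 0a->0: no, aabba/bba meet in 0 with "bba" left. Open state 1: 0a->1.
b: 0b undefined. 0b->0: no, baa/aa meet in 1 with "a" left. 0b->1: ok.
aa: 1a undefined. 1a->0: no, baa/a meet in 1. 1a->1: no, baa/a meet in 1. Open state 2: 1a->2.
ab: 1b undefined. 1b->0: ok.
aaa: 2a undefined. 2a->0: no, baa/bbab meet in 0. 2a->1: no, baa/a meet in 1. 2a->2: no, bbaab/aaab meet in 2 with "b" left. Open state 3: 2a->3.
aab: 2b undefined. 2b->0: no, bbaab/bbab meet in 0. 2b->1: no, bbaab/a meet in 1. 2b->2: no, bbaab/aa meet in 2. 2b->3: no, baba/abbaaa meet in 3 with "a" left. Open state 4: 2b->4.
aaab: 3b undefined. 3b->0: ok.
aabb: 4b undefined. 4b->0: no, aabba/a meet in 1. 4b->1: no, aabba/aa meet in 2. 4b->2: no, bbaab/aabbb meet in 4. 4b->3: no, aabba/abbaaa meet in 3 with "a" left. 4b->4: no, bbaab/aabbb meet in 4. Open state 5: 4b->5.
baaa: 3a undefined. 3a->0: ok.
baba: 4a undefined. 4a->0: no, baba/bbab meet in 0. 4a->1: no, baba/a meet in 1. 4a->2: no, baa/abaabaa meet in 3. 4a->3: ok.
aabba: 5a undefined. 5a->0: no, aabba/bbab meet in 0. 5a->1: no, aabba/a meet in 1. 5a->2: no, aabba/aa meet in 2. 5a->3: ok.
aabbb: 5b undefined. 5b->0: ok.
All examples now run through 6 states with every (state, symbol) defined. Accept strings end in {3,4}, Reject strings end in {0,1,2}; accept={3,4}.

states=6 start=0 accept={3,4} delta: 0a->1 0b->1 1a->2 1b->0 2a->3 2b->4 3a->0 3b->0 4a->3 4b->5 5a->3 5b->0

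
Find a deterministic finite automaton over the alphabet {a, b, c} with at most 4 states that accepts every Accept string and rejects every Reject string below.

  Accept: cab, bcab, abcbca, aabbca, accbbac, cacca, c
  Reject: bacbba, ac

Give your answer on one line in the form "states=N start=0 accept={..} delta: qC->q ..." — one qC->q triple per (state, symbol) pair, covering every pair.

states=4 start=0 accept={0,1} delta: 0a->1 0b->0 0c->0 1a->0 1b->0 1c->2 2a->0 2b->3 2c->2 3a->3 3b->3 3c->0

Fold the examples into a partial DFA from state 0: repeatedly fix the first undefined (state, symbol) met by the shortest-then-alphabetical prefix, trying targets in increasing order and rejecting any under which an Accept and a Reject string meet in one state with the same remainder; add a state when all current targets are rejected. Accepting states are where Accept strings end.
a: 0a undefined. 0a->0: no, c/ac meet in 0 with "c" left. Open state 1: 0a->1.
b: 0b undefined. 0b->0: ok.
c: 0c undefined. 0c->0: ok.
aa: 1a undefined. 1a->0: ok.
ab: 1b undefined. 1b->0: ok.
ac: 1c undefined. 1c->0: no, cab/ac meet in 0. 1c->1: no, abcbca/bacbba meet in 1. Open state 2: 1c->2.
acc: 2c undefined. 2c->0: no, accbbac/ac meet in 2. 2c->1: no, accbbac/ac meet in 2. 2c->2: ok.
accb: 2b undefined. 2b->0: no, abcbca/bacbba meet in 1. 2b->1: no, abcbca/bacbba meet in 1. 2b->2: no, cacca/bacbba meet in 2 with "a" left. Open state 3: 2b->3.
accbb: 3b undefined. 3b->0: no, abcbca/bacbba meet in 1. 3b->1: no, cab/bacbba meet in 0. 3b->2: no, cacca/bacbba meet in 2 with "a" left. 3b->3: ok.
cacca: 2a undefined. 2a->0: ok.
accbba: 3a undefined. 3a->0: no, cab/bacbba meet in 0. 3a->1: no, abcbca/bacbba meet in 1. 3a->2: no, accbbac/bacbba meet in 2. 3a->3: ok.
accbbac: 3c undefined. 3c->0: ok.
All examples now run through 4 states with every (state, symbol) defined. Accept strings end in {0,1}, Reject strings end in {2,3}; accept={0,1}.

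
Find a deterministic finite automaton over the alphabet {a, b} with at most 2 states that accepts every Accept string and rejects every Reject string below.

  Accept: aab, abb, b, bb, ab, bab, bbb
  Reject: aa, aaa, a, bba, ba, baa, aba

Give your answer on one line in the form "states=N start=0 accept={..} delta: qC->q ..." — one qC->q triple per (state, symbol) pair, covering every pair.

Fold the examples into a partial DFA from state 0: repeatedly fix the first undefined (state, symbol) met by the shortest-then-alphabetical prefix, trying targets in increasing order and rejecting any under which an Accept and a Reject string meet in one state with the same remainder; add a state when all current targets are rejected. Accepting states are where Accept strings end.
a: 0a undefined. 0a->0: ok.
b: 0b undefined. 0b->0: no, aab/aa meet in 0. Open state 1: 0b->1.
ba: 1a undefined. 1a->0: ok.
bb: 1b undefined. 1b->0: no, abb/aa meet in 0. 1b->1: ok.
All examples now run through 2 states with every (state, symbol) defined. Accept strings end in {1}, Reject strings end in {0}; accept={1}.

states=2 start=0 accept={1} delta: 0a->0 0b->1 1a->0 1b->1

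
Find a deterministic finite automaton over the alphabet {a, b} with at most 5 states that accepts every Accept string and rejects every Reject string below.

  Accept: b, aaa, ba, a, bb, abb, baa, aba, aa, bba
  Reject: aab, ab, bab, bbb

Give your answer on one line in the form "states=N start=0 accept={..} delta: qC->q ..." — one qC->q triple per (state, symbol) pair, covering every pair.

Fold the examples into a partial DFA from state 0: repeatedly fix the first undefined (state, symbol) met by the shortest-then-alphabetical prefix, trying targets in increasing order and rejecting any under which an Accept and a Reject string meet in one state with the same remainder; add a state when all current targets are rejected. Accepting states are where Accept strings end.
a: 0a undefined. 0a->0: no, b/aab meet in 0 with "b" left. Open state 1: 0a->1.
b: 0b undefined. 0b->0: no, b/bbb meet in 0. 0b->1: no, bb/ab meet in 1 with "b" left. Open state 2: 0b->2.
aa: 1a undefined. 1a->0: no, b/aab meet in 2. 1a->1: ok.
ab: 1b undefined. 1b->0: ok.
ba: 2a undefined. 2a->0: no, b/bab meet in 2. 2a->1: ok.
bb: 2b undefined. 2b->0: no, b/bbb meet in 2. 2b->1: ok.
All examples now run through 3 states with every (state, symbol) defined. Accept strings end in {1,2}, Reject strings end in {0}; accept={1,2}.

states=3 start=0 accept={1,2} delta: 0a->1 0b->2 1a->1 1b->0 2a->1 2b->1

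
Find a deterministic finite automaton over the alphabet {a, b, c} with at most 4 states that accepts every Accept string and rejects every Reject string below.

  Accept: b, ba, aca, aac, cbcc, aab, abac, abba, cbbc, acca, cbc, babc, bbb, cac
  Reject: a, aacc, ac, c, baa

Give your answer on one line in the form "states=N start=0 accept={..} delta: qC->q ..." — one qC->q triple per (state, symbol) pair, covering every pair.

states=4 start=0 accept={0,2} delta: 0a->1 0b->2 0c->1 1a->2 1b->3 1c->1 2a->0 2b->0 2c->0 3a->2 3b->2 3c->2

Fold the examples into a partial DFA from state 0: repeatedly fix the first undefined (state, symbol) met by the shortest-then-alphabetical prefix, trying targets in increasing order and rejecting any under which an Accept and a Reject string meet in one state with the same remainder; add a state when all current targets are rejected. Accepting states are where Accept strings end.
a: 0a undefined. 0a->0: no, aac/ac meet in 0 with "c" left. Open state 1: 0a->1.
b: 0b undefined. 0b->0: no, ba/a meet in 1. 0b->1: no, b/a meet in 1. Open state 2: 0b->2.
c: 0c undefined. 0c->0: no, cac/ac meet in 1 with "c" left. 0c->1: ok.
aa: 1a undefined. 1a->0: no, aac/a meet in 1. 1a->1: no, aac/ac meet in 1 with "c" left. 1a->2: ok.
ab: 1b undefined. 1b->0: no, cbcc/ac meet in 1 with "c" left. 1b->1: no, cbbc/ac meet in 1 with "c" left. 1b->2: no, cbcc/aacc meet in 2 with "cc" left. Open state 3: 1b->3.
ac: 1c undefined. 1c->0: no, aca/a meet in 1. 1c->1: ok.
ba: 2a undefined. 2a->0: ok.
bb: 2b undefined. 2b->0: ok.
aac: 2c undefined. 2c->0: ok.
aba: 3a undefined. 3a->0: no, abac/a meet in 1. 3a->1: no, abac/a meet in 1. 3a->2: ok.
abb: 3b undefined. 3b->0: no, abba/a meet in 1. 3b->1: no, cbbc/a meet in 1. 3b->2: ok.
cbc: 3c undefined. 3c->0: no, cbcc/a meet in 1. 3c->1: no, cbcc/a meet in 1. 3c->2: ok.
All examples now run through 4 states with every (state, symbol) defined. Accept strings end in {0,2}, Reject strings end in {1}; accept={0,2}.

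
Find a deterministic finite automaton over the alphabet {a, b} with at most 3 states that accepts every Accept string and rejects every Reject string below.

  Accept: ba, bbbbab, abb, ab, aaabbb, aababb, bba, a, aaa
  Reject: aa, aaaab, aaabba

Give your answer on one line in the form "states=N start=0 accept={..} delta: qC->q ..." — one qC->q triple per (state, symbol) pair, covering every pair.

State merging on the prefix tree: take the shortest (then alphabetical) example prefix whose next move is undefined and point that move at state 0, else 1, else 2, ...; a target is out if some Accept/Reject pair would then sit in one state with the same input left (inseparable). If every existing state is out, open a new one.
a: 0a undefined. 0a->0: no, ab/aaaab meet in 0 with "b" left. Open state 1: 0a->1.
b: 0b undefined. 0b->0: ok.
aa: 1a undefined. 1a->0: ok.
ab: 1b undefined. 1b->0: no, ba/aaabba meet in 1. 1b->1: ok.
All examples now run through 2 states with every (state, symbol) defined. Accept strings end in {1}, Reject strings end in {0}; accept={1}.

states=2 start=0 accept={1} delta: 0a->1 0b->0 1a->0 1b->1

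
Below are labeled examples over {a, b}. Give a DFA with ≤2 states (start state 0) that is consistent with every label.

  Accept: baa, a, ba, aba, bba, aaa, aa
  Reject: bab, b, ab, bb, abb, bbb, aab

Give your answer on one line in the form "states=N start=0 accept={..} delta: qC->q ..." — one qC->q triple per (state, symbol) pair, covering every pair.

states=2 start=0 accept={0} delta: 0a->0 0b->1 1a->0 1b->1

State merging on the prefix tree: take the shortest (then alphabetical) example prefix whose next move is undefined and point that move at state 0, else 1, else 2, ...; a target is out if some Accept/Reject pair would then sit in one state with the same input left (inseparable). If every existing state is out, open a new one.
a: 0a undefined. 0a->0: ok.
b: 0b undefined. 0b->0: no, baa/bab meet in 0. Open state 1: 0b->1.
ba: 1a undefined. 1a->0: ok.
bb: 1b undefined. 1b->0: no, baa/bb meet in 0. 1b->1: ok.
All examples now run through 2 states with every (state, symbol) defined. Accept strings end in {0}, Reject strings end in {1}; accept={0}.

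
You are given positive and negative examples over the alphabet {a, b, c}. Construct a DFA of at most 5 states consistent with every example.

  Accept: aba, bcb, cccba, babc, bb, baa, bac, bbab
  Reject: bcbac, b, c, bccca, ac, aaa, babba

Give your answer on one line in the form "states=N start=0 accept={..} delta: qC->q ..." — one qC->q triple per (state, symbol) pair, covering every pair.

State merging on the prefix tree: take the shortest (then alphabetical) example prefix whose next move is undefined and point that move at state 0, else 1, else 2, ...; a target is out if some Accept/Reject pair would then sit in one state with the same input left (inseparable). If every existing state is out, open a new one.
a: 0a undefined. 0a->0: ok.
b: 0b undefined. 0b->0: no, aba/b meet in 0. Open state 1: 0b->1.
c: 0c undefined. 0c->0: ok.
ba: 1a undefined. 1a->0: no, aba/c meet in 0. 1a->1: no, aba/b meet in 1. Open state 2: 1a->2.
bb: 1b undefined. 1b->0: no, bb/c meet in 0. 1b->1: no, bb/b meet in 1. 1b->2: ok.
bc: 1c undefined. 1c->0: no, bcb/b meet in 1. 1c->1: no, aba/bccca meet in 2. 1c->2: ok.
baa: 2a undefined. 2a->0: no, baa/c meet in 0. 2a->1: no, baa/b meet in 1. 2a->2: ok.
bab: 2b undefined. 2b->0: no, aba/babba meet in 2. 2b->1: no, aba/babba meet in 2. 2b->2: no, aba/babba meet in 2. Open state 3: 2b->3.
bac: 2c undefined. 2c->0: no, bac/c meet in 0. 2c->1: no, aba/bccca meet in 2. 2c->2: no, aba/bccca meet in 2. 2c->3: ok.
babb: 3b undefined. 3b->0: ok.
babc: 3c undefined. 3c->0: no, babc/c meet in 0. 3c->1: no, aba/bccca meet in 2. 3c->2: no, aba/bccca meet in 2. 3c->3: ok.
bcba: 3a undefined. 3a->0: ok.
All examples now run through 4 states with every (state, symbol) defined. Accept strings end in {2,3}, Reject strings end in {0,1}; accept={2,3}.

states=4 start=0 accept={2,3} delta: 0a->0 0b->1 0c->0 1a->2 1b->2 1c->2 2a->2 2b->3 2c->3 3a->0 3b->0 3c->3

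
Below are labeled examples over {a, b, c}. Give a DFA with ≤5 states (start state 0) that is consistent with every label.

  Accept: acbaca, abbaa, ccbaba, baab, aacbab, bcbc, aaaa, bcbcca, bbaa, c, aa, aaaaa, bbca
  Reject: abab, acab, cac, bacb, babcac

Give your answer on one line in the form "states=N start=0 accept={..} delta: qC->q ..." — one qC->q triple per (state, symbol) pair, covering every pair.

Grow the machine one transition at a time. Run the examples from 0; the earliest place one falls off (shortest prefix, ties alphabetical) gets sent to the lowest-numbered state that keeps every Accept/Reject pair distinguishable — a pair clashes when both reach the same state with identical unread suffix — and to a fresh state only if none does.
a: 0a undefined. 0a->0: ok.
b: 0b undefined. 0b->0: no, abbaa/abab meet in 0. Open state 1: 0b->1.
c: 0c undefined. 0c->0: no, aacbab/abab meet in 1 with "ab" left. 0c->1: ok.
ba: 1a undefined. 1a->0: no, baab/abab meet in 1. 1a->1: no, baab/abab meet in 1 with "b" left. Open state 2: 1a->2.
bb: 1b undefined. 1b->0: ok.
bc: 1c undefined. 1c->0: ok.
baa: 2a undefined. 2a->0: ok.
bab: 2b undefined. 2b->0: no, abbaa/abab meet in 0. 2b->1: no, baab/abab meet in 1. 2b->2: no, acbaca/abab meet in 2. Open state 3: 2b->3.
bac: 2c undefined. 2c->0: no, abbaa/cac meet in 0. 2c->1: no, abbaa/bacb meet in 0. 2c->2: no, acbaca/cac meet in 2. 2c->3: ok.
babc: 3c undefined. 3c->0: no, baab/babcac meet in 1. 3c->1: ok.
bacb: 3b undefined. 3b->0: no, abbaa/bacb meet in 0. 3b->1: no, baab/bacb meet in 1. 3b->2: no, acbaca/bacb meet in 2. 3b->3: ok.
ccbaba: 3a undefined. 3a->0: ok.
All examples now run through 4 states with every (state, symbol) defined. Accept strings end in {0,1,2}, Reject strings end in {3}; accept={0,1,2}.

states=4 start=0 accept={0,1,2} delta: 0a->0 0b->1 0c->1 1a->2 1b->0 1c->0 2a->0 2b->3 2c->3 3a->0 3b->3 3c->1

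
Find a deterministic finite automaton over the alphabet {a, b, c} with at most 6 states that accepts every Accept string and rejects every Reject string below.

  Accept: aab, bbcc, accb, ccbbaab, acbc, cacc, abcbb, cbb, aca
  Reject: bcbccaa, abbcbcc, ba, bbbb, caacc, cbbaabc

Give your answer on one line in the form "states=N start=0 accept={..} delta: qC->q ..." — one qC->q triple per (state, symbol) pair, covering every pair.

Grow the machine one transition at a time. Run the examples from 0; the earliest place one falls off (shortest prefix, ties alphabetical) gets sent to the lowest-numbered state that keeps every Accept/Reject pair distinguishable — a pair clashes when both reach the same state with identical unread suffix — and to a fresh state only if none does.
a: 0a undefined. 0a->0: ok.
b: 0b undefined. 0b->0: no, aab/ba meet in 0. Open state 1: 0b->1.
c: 0c undefined. 0c->0: no, cacc/caacc meet in 0. 0c->1: no, aca/ba meet in 1 with "a" left. Open state 2: 0c->2.
ba: 1a undefined. 1a->0: ok.
bb: 1b undefined. 1b->0: ok.
bc: 1c undefined. 1c->0: no, abcbb/ba meet in 0. 1c->1: ok.
ca: 2a undefined. 2a->0: no, bbcc/caacc meet in 2 with "c" left. 2a->1: no, bbcc/caacc meet in 2 with "c" left. 2a->2: no, cacc/caacc meet in 2 with "cc" left. Open state 3: 2a->3.
cb: 2b undefined. 2b->0: no, aab/cbbaabc meet in 1. 2b->1: no, aab/abbcbcc meet in 1. 2b->2: ok.
cc: 2c undefined. 2c->0: no, bbcc/bcbccaa meet in 0. 2c->1: no, aab/abbcbcc meet in 1. 2c->2: no, bbcc/abbcbcc meet in 2. 2c->3: ok.
caa: 3a undefined. 3a->0: no, aab/cbbaabc meet in 1. 3a->1: no, aab/caacc meet in 1. 3a->2: no, bbcc/bcbccaa meet in 3. 3a->3: no, bbcc/bcbccaa meet in 3. Open state 4: 3a->4.
cac: 3c undefined. 3c->0: ok.
ccb: 3b undefined. 3b->0: no, accb/abbcbcc meet in 0. 3b->1: ok.
caac: 4c undefined. 4c->0: no, cacc/caacc meet in 2. 4c->1: no, aab/caacc meet in 1. 4c->2: no, bbcc/caacc meet in 3. 4c->3: ok.
cbbaab: 4b undefined. 4b->0: no, cacc/cbbaabc meet in 2. 4b->1: no, aab/cbbaabc meet in 1. 4b->2: no, bbcc/cbbaabc meet in 3. 4b->3: ok.
bcbccaa: 4a undefined. 4a->0: ok.
All examples now run through 5 states with every (state, symbol) defined. Accept strings end in {1,2,3}, Reject strings end in {0}; accept={1,2,3}.

states=5 start=0 accept={1,2,3} delta: 0a->0 0b->1 0c->2 1a->0 1b->0 1c->1 2a->3 2b->2 2c->3 3a->4 3b->1 3c->0 4a->0 4b->3 4c->3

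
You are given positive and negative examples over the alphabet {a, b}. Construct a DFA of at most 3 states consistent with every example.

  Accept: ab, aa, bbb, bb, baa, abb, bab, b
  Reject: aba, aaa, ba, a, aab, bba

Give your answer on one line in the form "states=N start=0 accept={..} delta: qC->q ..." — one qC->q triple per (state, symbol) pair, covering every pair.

states=3 start=0 accept={0,2} delta: 0a->1 0b->0 1a->2 1b->0 2a->1 2b->1

Fold the examples into a partial DFA from state 0: repeatedly fix the first undefined (state, symbol) met by the shortest-then-alphabetical prefix, trying targets in increasing order and rejecting any under which an Accept and a Reject string meet in one state with the same remainder; add a state when all current targets are rejected. Accepting states are where Accept strings end.
a: 0a undefined. 0a->0: no, ab/aab meet in 0 with "b" left. Open state 1: 0a->1.
b: 0b undefined. 0b->0: ok.
aa: 1a undefined. 1a->0: no, aa/aab meet in 0. 1a->1: no, ab/aab meet in 1 with "b" left. Open state 2: 1a->2.
ab: 1b undefined. 1b->0: ok.
aaa: 2a undefined. 2a->0: no, ab/aaa meet in 0. 2a->1: ok.
aab: 2b undefined. 2b->0: no, ab/aab meet in 0. 2b->1: ok.
All examples now run through 3 states with every (state, symbol) defined. Accept strings end in {0,2}, Reject strings end in {1}; accept={0,2}.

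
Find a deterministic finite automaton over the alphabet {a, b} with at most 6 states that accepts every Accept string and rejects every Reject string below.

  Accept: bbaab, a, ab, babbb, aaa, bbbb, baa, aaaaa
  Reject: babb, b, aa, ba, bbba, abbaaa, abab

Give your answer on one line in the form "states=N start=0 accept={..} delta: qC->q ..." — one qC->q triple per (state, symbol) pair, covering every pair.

states=4 start=0 accept={1} delta: 0a->1 0b->2 1a->0 1b->1 2a->0 2b->3 3a->0 3b->1

Fold the examples into a partial DFA from state 0: repeatedly fix the first undefined (state, symbol) met by the shortest-then-alphabetical prefix, trying targets in increasing order and rejecting any under which an Accept and a Reject string meet in one state with the same remainder; add a state when all current targets are rejected. Accepting states are where Accept strings end.
a: 0a undefined. 0a->0: no, a/aa meet in 0. Open state 1: 0a->1.
b: 0b undefined. 0b->0: no, a/ba meet in 1. 0b->1: no, a/b meet in 1. Open state 2: 0b->2.
aa: 1a undefined. 1a->0: ok.
ab: 1b undefined. 1b->0: no, ab/aa meet in 0. 1b->1: ok.
ba: 2a undefined. 2a->0: ok.
bb: 2b undefined. 2b->0: no, bbaab/b meet in 2. 2b->1: no, bbaab/babb meet in 1. 2b->2: no, babbb/babb meet in 2. Open state 3: 2b->3.
bba: 3a undefined. 3a->0: ok.
bbb: 3b undefined. 3b->0: no, bbaab/bbba meet in 1. 3b->1: ok.
All examples now run through 4 states with every (state, symbol) defined. Accept strings end in {1}, Reject strings end in {0,2,3}; accept={1}.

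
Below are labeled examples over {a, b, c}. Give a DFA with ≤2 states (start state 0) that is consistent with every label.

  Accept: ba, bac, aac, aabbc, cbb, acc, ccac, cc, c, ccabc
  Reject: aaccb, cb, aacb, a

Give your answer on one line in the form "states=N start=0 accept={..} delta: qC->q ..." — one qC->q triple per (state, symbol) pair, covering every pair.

Grow the machine one transition at a time. Run the examples from 0; the earliest place one falls off (shortest prefix, ties alphabetical) gets sent to the lowest-numbered state that keeps every Accept/Reject pair distinguishable — a pair clashes when both reach the same state with identical unread suffix — and to a fresh state only if none does.
a: 0a undefined. 0a->0: ok.
b: 0b undefined. 0b->0: no, ba/a meet in 0. Open state 1: 0b->1.
c: 0c undefined. 0c->0: no, aac/a meet in 0. 0c->1: ok.
ba: 1a undefined. 1a->0: no, ba/a meet in 0. 1a->1: ok.
cb: 1b undefined. 1b->0: ok.
cc: 1c undefined. 1c->0: no, ba/aaccb meet in 1. 1c->1: ok.
All examples now run through 2 states with every (state, symbol) defined. Accept strings end in {1}, Reject strings end in {0}; accept={1}.

states=2 start=0 accept={1} delta: 0a->0 0b->1 0c->1 1a->1 1b->0 1c->1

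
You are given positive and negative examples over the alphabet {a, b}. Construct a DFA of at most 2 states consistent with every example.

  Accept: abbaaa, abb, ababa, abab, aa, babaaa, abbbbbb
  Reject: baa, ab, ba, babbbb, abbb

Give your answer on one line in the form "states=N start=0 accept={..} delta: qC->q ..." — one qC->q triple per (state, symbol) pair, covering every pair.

State merging on the prefix tree: take the shortest (then alphabetical) example prefix whose next move is undefined and point that move at state 0, else 1, else 2, ...; a target is out if some Accept/Reject pair would then sit in one state with the same input left (inseparable). If every existing state is out, open a new one.
a: 0a undefined. 0a->0: ok.
b: 0b undefined. 0b->0: no, abbaaa/baa meet in 0. Open state 1: 0b->1.
ba: 1a undefined. 1a->0: no, ababa/baa meet in 0. 1a->1: ok.
abb: 1b undefined. 1b->0: ok.
All examples now run through 2 states with every (state, symbol) defined. Accept strings end in {0}, Reject strings end in {1}; accept={0}.

states=2 start=0 accept={0} delta: 0a->0 0b->1 1a->1 1b->0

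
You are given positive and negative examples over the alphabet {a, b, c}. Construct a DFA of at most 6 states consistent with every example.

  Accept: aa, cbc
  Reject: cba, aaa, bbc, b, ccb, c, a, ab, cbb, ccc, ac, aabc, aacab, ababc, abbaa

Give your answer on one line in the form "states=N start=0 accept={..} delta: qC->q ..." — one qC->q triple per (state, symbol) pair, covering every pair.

State merging on the prefix tree: take the shortest (then alphabetical) example prefix whose next move is undefined and point that move at state 0, else 1, else 2, ...; a target is out if some Accept/Reject pair would then sit in one state with the same input left (inseparable). If every existing state is out, open a new one.
a: 0a undefined. 0a->0: no, aa/aaa meet in 0. Open state 1: 0a->1.
b: 0b undefined. 0b->0: ok.
c: 0c undefined. 0c->0: no, cbc/bbc meet in 0. 0c->1: ok.
aa: 1a undefined. 1a->0: no, aa/b meet in 0. 1a->1: no, aa/aaa meet in 1. Open state 2: 1a->2.
ab: 1b undefined. 1b->0: no, aa/abbaa meet in 2. 1b->1: no, aa/cba meet in 2. 1b->2: no, aa/ab meet in 2. Open state 3: 1b->3.
ac: 1c undefined. 1c->0: ok.
aaa: 2a undefined. 2a->0: ok.
aab: 2b undefined. 2b->0: ok.
aac: 2c undefined. 2c->0: ok.
aba: 3a undefined. 3a->0: ok.
abb: 3b undefined. 3b->0: no, aa/abbaa meet in 2. 3b->1: ok.
cbc: 3c undefined. 3c->0: no, cbc/cba meet in 0. 3c->1: no, cbc/bbc meet in 1. 3c->2: ok.
All examples now run through 4 states with every (state, symbol) defined. Accept strings end in {2}, Reject strings end in {0,1,3}; accept={2}.

states=4 start=0 accept={2} delta: 0a->1 0b->0 0c->1 1a->2 1b->3 1c->0 2a->0 2b->0 2c->0 3a->0 3b->1 3c->2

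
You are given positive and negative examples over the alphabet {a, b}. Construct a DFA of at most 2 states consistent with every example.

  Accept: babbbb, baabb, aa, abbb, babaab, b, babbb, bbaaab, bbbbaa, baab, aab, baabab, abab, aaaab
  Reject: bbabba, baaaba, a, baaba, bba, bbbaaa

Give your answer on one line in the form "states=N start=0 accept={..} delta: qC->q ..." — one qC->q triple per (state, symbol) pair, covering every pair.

states=2 start=0 accept={0} delta: 0a->1 0b->0 1a->0 1b->0

Fold the examples into a partial DFA from state 0: repeatedly fix the first undefined (state, symbol) met by the shortest-then-alphabetical prefix, trying targets in increasing order and rejecting any under which an Accept and a Reject string meet in one state with the same remainder; add a state when all current targets are rejected. Accepting states are where Accept strings end.
a: 0a undefined. 0a->0: no, aa/a meet in 0. Open state 1: 0a->1.
b: 0b undefined. 0b->0: ok.
aa: 1a undefined. 1a->0: ok.
ab: 1b undefined. 1b->0: ok.
All examples now run through 2 states with every (state, symbol) defined. Accept strings end in {0}, Reject strings end in {1}; accept={0}.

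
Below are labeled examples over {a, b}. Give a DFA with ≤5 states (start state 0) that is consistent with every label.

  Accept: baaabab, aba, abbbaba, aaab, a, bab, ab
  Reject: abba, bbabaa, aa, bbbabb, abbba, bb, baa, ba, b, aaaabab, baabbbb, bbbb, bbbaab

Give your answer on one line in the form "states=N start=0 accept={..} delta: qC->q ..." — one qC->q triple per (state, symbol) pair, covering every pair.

Fold the examples into a partial DFA from state 0: repeatedly fix the first undefined (state, symbol) met by the shortest-then-alphabetical prefix, trying targets in increasing order and rejecting any under which an Accept and a Reject string meet in one state with the same remainder; add a state when all current targets are rejected. Accepting states are where Accept strings end.
a: 0a undefined. 0a->0: no, aba/ba meet in 0 with "ba" left. Open state 1: 0a->1.
b: 0b undefined. 0b->0: no, a/ba meet in 1. 0b->1: no, baaabab/aaaabab meet in 1 with "aaabab" left. Open state 2: 0b->2.
aa: 1a undefined. 1a->0: no, bab/aaaabab meet in 2 with "ab" left. 1a->1: no, a/aa meet in 1. 1a->2: ok.
ab: 1b undefined. 1b->0: ok.
ba: 2a undefined. 2a->0: no, aba/baa meet in 1. 2a->1: no, aba/abba meet in 1. 2a->2: no, baaabab/aaaabab meet in 2 with "bab" left. Open state 3: 2a->3.
bb: 2b undefined. 2b->0: no, aba/abbba meet in 1. 2b->1: no, aba/bb meet in 1. 2b->2: ok.
baa: 3a undefined. 3a->0: no, baaabab/baa meet in 0. 3a->1: no, aba/baa meet in 1. 3a->2: no, aaab/aaaabab meet in 3 with "b" left. 3a->3: no, baaabab/aaaabab meet in 3 with "bab" left. Open state 4: 3a->4.
bab: 3b undefined. 3b->0: ok.
baaa: 4a undefined. 4a->0: ok.
baab: 4b undefined. 4b->0: no, baaabab/aaaabab meet in 0. 4b->1: no, aba/bbbaab meet in 1. 4b->2: no, baaabab/aaaabab meet in 0. 4b->3: ok.
All examples now run through 5 states with every (state, symbol) defined. Accept strings end in {0,1}, Reject strings end in {2,3,4}; accept={0,1}.

states=5 start=0 accept={0,1} delta: 0a->1 0b->2 1a->2 1b->0 2a->3 2b->2 3a->4 3b->0 4a->0 4b->3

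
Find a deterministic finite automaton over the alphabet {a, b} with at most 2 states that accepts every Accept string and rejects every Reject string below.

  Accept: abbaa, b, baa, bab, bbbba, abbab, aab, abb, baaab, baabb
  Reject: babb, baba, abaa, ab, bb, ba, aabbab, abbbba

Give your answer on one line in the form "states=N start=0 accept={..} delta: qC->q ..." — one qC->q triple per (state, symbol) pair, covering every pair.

states=2 start=0 accept={1} delta: 0a->1 0b->1 1a->0 1b->0

State merging on the prefix tree: take the shortest (then alphabetical) example prefix whose next move is undefined and point that move at state 0, else 1, else 2, ...; a target is out if some Accept/Reject pair would then sit in one state with the same input left (inseparable). If every existing state is out, open a new one.
a: 0a undefined. 0a->0: no, b/ab meet in 0 with "b" left. Open state 1: 0a->1.
b: 0b undefined. 0b->0: no, b/bb meet in 0. 0b->1: ok.
aa: 1a undefined. 1a->0: ok.
ab: 1b undefined. 1b->0: ok.
All examples now run through 2 states with every (state, symbol) defined. Accept strings end in {1}, Reject strings end in {0}; accept={1}.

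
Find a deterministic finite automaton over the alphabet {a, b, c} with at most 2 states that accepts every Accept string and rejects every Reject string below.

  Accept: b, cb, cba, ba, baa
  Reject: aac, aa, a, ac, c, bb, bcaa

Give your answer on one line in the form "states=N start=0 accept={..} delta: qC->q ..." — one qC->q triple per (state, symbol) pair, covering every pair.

Grow the machine one transition at a time. Run the examples from 0; the earliest place one falls off (shortest prefix, ties alphabetical) gets sent to the lowest-numbered state that keeps every Accept/Reject pair distinguishable — a pair clashes when both reach the same state with identical unread suffix — and to a fresh state only if none does.
a: 0a undefined. 0a->0: ok.
b: 0b undefined. 0b->0: no, b/aa meet in 0. Open state 1: 0b->1.
c: 0c undefined. 0c->0: ok.
ba: 1a undefined. 1a->0: no, cba/aac meet in 0. 1a->1: ok.
bb: 1b undefined. 1b->0: ok.
bc: 1c undefined. 1c->0: ok.
All examples now run through 2 states with every (state, symbol) defined. Accept strings end in {1}, Reject strings end in {0}; accept={1}.

states=2 start=0 accept={1} delta: 0a->0 0b->1 0c->0 1a->1 1b->0 1c->0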